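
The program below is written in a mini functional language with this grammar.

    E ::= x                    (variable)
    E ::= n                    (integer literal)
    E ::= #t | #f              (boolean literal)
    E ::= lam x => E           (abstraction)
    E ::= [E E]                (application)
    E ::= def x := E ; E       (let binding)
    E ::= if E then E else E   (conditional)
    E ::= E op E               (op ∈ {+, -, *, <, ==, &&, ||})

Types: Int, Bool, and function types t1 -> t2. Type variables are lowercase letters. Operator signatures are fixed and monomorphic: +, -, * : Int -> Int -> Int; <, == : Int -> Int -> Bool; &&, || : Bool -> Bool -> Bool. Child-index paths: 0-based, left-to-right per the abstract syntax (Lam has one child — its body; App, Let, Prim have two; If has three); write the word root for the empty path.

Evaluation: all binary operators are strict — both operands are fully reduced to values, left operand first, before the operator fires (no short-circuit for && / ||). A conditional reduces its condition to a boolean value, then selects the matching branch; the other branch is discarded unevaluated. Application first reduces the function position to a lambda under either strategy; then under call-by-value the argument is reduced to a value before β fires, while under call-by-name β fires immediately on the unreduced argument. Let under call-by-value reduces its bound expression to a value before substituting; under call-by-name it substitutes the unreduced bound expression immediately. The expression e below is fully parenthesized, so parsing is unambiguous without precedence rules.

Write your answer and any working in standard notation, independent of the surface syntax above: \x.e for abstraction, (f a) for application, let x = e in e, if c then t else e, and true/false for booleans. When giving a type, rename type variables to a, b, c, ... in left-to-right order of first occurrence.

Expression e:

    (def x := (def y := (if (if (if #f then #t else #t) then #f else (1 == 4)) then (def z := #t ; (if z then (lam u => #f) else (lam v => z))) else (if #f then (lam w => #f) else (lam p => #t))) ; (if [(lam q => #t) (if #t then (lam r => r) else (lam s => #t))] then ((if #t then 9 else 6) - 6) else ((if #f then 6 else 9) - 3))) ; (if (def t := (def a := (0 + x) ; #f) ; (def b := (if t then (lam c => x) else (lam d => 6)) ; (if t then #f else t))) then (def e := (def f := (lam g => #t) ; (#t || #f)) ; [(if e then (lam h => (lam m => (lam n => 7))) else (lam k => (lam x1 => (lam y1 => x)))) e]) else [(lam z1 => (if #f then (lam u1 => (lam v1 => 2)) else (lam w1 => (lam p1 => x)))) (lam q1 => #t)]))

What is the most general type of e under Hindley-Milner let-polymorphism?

Derivation:
  unify Bool ~ Bool
  unify Bool ~ Bool
  unify Bool ~ Bool
  unify Int ~ Int
  unify Int ~ Int
  unify Bool ~ Bool
  unify Bool ~ Bool
let z : Bool
z : Bool
  unify Bool ~ Bool
\u._ : a -> Bool
z : Bool
\v._ : b -> Bool
  unify a -> Bool ~ b -> Bool
  unify a ~ b
  unify Bool ~ Bool
  unify Bool ~ Bool
\w._ : c -> Bool
\p._ : d -> Bool
  unify c -> Bool ~ d -> Bool
  unify c ~ d
  unify Bool ~ Bool
  unify b -> Bool ~ d -> Bool
  unify b ~ d
  unify Bool ~ Bool
let y : forall. d -> Bool
\q._ : e -> Bool
  unify Bool ~ Bool
r : f
\r._ : f -> f
\s._ : g -> Bool
  unify f -> f ~ g -> Bool
  unify f ~ g
  unify g ~ Bool
  unify e -> Bool ~ (Bool -> Bool) -> h
  unify e ~ Bool -> Bool
  unify Bool ~ h
_ _ : Bool
  unify Bool ~ Bool
  unify Bool ~ Bool
  unify Int ~ Int
  unify Int ~ Int
  unify Int ~ Int
  unify Bool ~ Bool
  unify Int ~ Int
  unify Int ~ Int
  unify Int ~ Int
  unify Int ~ Int
let x : Int
  unify Int ~ Int
x : Int
  unify Int ~ Int
let a : Int
let t : Bool
t : Bool
  unify Bool ~ Bool
x : Int
\c._ : i -> Int
\d._ : j -> Int
  unify i -> Int ~ j -> Int
  unify i ~ j
  unify Int ~ Int
let b : forall. j -> Int
t : Bool
  unify Bool ~ Bool
t : Bool
  unify Bool ~ Bool
  unify Bool ~ Bool
\g._ : k -> Bool
let f : forall. k -> Bool
  unify Bool ~ Bool
  unify Bool ~ Bool
let e : Bool
e : Bool
  unify Bool ~ Bool
\n._ : n -> Int
\m._ : m -> n -> Int
\h._ : l -> m -> n -> Int
x : Int
\y1._ : q -> Int
\x1._ : p -> q -> Int
\k._ : o -> p -> q -> Int
  unify l -> m -> n -> Int ~ o -> p -> q -> Int
  unify l ~ o
  unify m -> n -> Int ~ p -> q -> Int
  unify m ~ p
  unify n -> Int ~ q -> Int
  unify n ~ q
  unify Int ~ Int
e : Bool
  unify o -> p -> q -> Int ~ Bool -> r
  unify o ~ Bool
  unify p -> q -> Int ~ r
_ _ : p -> q -> Int
  unify Bool ~ Bool
\v1._ : u -> Int
\u1._ : t -> u -> Int
x : Int
\p1._ : w -> Int
\w1._ : v -> w -> Int
  unify t -> u -> Int ~ v -> w -> Int
  unify t ~ v
  unify u -> Int ~ w -> Int
  unify u ~ w
  unify Int ~ Int
\z1._ : s -> v -> w -> Int
\q1._ : x -> Bool
  unify s -> v -> w -> Int ~ (x -> Bool) -> y
  unify s ~ x -> Bool
  unify v -> w -> Int ~ y
_ _ : v -> w -> Int
  unify p -> q -> Int ~ v -> w -> Int
  unify p ~ v
  unify q -> Int ~ w -> Int
  unify q ~ w
  unify Int ~ Int

Answer: a -> b -> Int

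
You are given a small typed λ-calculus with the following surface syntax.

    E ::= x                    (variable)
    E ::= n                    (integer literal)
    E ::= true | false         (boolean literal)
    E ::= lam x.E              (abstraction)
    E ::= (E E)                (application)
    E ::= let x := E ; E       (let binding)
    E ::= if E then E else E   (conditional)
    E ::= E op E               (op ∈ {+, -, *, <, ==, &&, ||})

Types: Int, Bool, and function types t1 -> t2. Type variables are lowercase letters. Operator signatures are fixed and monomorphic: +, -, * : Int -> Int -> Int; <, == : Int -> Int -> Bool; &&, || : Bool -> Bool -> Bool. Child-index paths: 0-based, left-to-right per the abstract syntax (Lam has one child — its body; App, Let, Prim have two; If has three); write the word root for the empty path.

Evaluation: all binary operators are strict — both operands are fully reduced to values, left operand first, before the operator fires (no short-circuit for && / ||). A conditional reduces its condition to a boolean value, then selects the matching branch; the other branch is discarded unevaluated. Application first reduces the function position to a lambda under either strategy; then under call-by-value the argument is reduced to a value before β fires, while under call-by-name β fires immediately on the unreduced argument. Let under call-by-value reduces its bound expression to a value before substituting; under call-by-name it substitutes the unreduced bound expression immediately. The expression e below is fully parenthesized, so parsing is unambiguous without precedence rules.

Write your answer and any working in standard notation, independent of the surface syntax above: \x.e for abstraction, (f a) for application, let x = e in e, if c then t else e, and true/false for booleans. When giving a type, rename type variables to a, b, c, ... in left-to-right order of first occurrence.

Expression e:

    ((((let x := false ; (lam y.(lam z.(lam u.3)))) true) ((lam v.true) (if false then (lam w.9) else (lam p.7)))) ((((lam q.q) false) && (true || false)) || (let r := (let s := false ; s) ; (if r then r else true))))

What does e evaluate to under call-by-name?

Answer: 3

Derivation:
step 0: ((((let x = false in (\y.(\z.(\u.3)))) true) ((\v.true) (if false then (\w.9) else (\p.7)))) ((((\q.q) false) && (true || false)) || (let r = (let s = false in s) in (if r then r else true))))
step 1: [let@0.0.0] ((((\y.(\z.(\u.3))) true) ((\v.true) (if false then (\w.9) else (\p.7)))) ((((\q.q) false) && (true || false)) || (let r = (let s = false in s) in (if r then r else true))))
step 2: [beta@0.0] (((\z.(\u.3)) ((\v.true) (if false then (\w.9) else (\p.7)))) ((((\q.q) false) && (true || false)) || (let r = (let s = false in s) in (if r then r else true))))
step 3: [beta@0] ((\u.3) ((((\q.q) false) && (true || false)) || (let r = (let s = false in s) in (if r then r else true))))
step 4: [beta@root] 3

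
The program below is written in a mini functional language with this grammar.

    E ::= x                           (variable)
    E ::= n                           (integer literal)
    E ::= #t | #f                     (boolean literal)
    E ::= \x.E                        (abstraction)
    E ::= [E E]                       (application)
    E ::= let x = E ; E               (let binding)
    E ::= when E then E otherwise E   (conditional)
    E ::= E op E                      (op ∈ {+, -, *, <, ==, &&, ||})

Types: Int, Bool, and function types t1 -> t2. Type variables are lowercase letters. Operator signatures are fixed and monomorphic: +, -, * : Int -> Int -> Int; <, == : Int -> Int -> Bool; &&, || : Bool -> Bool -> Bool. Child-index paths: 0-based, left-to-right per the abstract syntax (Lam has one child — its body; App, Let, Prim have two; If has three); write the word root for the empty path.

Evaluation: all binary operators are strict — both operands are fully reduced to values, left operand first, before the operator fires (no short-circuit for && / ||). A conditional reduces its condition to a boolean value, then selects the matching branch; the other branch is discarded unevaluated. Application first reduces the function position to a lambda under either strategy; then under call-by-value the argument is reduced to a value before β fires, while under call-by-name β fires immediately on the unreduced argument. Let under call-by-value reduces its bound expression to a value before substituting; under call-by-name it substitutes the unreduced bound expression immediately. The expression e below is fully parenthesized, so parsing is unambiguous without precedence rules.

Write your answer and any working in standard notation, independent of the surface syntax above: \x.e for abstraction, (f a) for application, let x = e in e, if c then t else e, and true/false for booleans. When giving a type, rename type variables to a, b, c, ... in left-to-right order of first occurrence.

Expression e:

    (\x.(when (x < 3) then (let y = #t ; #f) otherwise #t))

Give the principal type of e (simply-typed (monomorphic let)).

Trace:
x : a
  unify a ~ Int
  unify Int ~ Int
  unify Bool ~ Bool
let y : Bool
  unify Bool ~ Bool
\x._ : Int -> Bool

Answer: Int -> Bool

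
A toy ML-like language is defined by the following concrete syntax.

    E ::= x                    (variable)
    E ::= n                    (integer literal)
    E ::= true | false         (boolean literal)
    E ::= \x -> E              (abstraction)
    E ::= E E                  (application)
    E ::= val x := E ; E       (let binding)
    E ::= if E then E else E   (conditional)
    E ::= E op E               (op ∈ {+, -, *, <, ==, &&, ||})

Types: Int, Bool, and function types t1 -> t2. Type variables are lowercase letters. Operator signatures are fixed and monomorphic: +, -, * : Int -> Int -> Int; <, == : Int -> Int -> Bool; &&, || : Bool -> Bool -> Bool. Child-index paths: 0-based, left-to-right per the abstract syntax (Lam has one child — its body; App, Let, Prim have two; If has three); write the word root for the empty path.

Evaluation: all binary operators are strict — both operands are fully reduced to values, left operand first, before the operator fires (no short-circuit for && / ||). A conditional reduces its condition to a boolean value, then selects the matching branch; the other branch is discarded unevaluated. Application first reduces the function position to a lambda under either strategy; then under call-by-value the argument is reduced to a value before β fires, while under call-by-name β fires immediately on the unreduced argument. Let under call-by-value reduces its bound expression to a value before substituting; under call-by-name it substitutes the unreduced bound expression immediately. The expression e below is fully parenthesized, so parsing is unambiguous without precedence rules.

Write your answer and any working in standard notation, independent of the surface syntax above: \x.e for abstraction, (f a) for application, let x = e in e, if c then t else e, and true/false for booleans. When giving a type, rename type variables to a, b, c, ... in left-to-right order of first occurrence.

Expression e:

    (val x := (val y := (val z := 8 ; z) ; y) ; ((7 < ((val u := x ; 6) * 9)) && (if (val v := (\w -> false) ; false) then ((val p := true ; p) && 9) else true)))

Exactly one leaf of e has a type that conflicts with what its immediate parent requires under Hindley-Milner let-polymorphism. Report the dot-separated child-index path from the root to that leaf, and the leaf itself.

Answer: 1.1.1.1 : 9

Derivation:
let z : Int
z : Int
let y : Int
y : Int
let x : Int
  unify Int ~ Int
x : Int
let u : Int
  unify Int ~ Int
  unify Int ~ Int
  unify Int ~ Int
  unify Bool ~ Bool
\w._ : a -> Bool
let v : forall. a -> Bool
  unify Bool ~ Bool
let p : Bool
p : Bool
  unify Bool ~ Bool
  unify Int ~ Bool
  FAIL: mismatch Int ~ Bool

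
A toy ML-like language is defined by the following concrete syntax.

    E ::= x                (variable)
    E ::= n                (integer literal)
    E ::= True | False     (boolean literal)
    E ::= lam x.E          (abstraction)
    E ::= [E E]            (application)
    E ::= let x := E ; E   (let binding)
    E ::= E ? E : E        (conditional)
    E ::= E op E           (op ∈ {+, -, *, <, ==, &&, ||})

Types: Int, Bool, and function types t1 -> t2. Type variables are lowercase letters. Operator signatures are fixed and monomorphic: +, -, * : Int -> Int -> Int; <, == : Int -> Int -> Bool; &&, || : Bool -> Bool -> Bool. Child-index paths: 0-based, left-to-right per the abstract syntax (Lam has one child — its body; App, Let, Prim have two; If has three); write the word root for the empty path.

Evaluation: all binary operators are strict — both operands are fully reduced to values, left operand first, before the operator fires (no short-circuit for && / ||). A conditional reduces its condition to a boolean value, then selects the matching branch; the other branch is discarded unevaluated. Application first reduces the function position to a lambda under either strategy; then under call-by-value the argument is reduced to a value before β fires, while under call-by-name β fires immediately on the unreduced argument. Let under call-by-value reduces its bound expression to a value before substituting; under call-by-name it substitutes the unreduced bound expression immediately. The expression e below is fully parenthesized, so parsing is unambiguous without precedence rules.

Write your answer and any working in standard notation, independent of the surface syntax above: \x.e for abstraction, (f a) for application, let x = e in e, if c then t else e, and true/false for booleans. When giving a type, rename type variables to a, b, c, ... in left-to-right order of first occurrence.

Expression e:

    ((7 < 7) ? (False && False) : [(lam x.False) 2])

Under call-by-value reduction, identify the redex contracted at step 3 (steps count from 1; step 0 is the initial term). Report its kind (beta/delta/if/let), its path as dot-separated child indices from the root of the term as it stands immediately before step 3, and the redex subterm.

Answer: beta at root : ((\x.false) 2)

Trace:
step 0: (if (7 < 7) then (false && false) else ((\x.false) 2))
step 1: [delta@0] (if false then (false && false) else ((\x.false) 2))
step 2: [if@root] ((\x.false) 2)
step 3: [beta@root] false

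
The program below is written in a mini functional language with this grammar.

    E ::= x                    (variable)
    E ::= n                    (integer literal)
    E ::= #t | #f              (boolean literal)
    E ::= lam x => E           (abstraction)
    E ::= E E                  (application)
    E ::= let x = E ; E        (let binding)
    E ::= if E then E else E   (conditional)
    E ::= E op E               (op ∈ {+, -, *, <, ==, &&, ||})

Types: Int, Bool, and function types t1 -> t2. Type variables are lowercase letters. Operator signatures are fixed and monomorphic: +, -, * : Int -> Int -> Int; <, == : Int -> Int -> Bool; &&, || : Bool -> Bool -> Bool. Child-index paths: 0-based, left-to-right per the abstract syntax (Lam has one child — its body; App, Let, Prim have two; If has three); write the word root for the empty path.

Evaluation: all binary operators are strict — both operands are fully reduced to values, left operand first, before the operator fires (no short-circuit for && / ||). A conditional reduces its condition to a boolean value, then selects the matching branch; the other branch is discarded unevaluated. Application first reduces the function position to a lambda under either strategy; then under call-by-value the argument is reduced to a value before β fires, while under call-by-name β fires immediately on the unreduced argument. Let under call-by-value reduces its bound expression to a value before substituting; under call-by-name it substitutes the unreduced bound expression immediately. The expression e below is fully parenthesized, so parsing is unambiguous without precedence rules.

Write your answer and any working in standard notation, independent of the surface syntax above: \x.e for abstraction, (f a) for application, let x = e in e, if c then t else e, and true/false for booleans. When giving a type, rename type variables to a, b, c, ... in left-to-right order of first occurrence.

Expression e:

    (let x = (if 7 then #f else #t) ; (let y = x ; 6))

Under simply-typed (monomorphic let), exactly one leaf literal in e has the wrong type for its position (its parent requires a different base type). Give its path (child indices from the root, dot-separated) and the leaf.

Answer: 0.0 : 7

Derivation:
  unify Int ~ Bool
  FAIL: mismatch Int ~ Bool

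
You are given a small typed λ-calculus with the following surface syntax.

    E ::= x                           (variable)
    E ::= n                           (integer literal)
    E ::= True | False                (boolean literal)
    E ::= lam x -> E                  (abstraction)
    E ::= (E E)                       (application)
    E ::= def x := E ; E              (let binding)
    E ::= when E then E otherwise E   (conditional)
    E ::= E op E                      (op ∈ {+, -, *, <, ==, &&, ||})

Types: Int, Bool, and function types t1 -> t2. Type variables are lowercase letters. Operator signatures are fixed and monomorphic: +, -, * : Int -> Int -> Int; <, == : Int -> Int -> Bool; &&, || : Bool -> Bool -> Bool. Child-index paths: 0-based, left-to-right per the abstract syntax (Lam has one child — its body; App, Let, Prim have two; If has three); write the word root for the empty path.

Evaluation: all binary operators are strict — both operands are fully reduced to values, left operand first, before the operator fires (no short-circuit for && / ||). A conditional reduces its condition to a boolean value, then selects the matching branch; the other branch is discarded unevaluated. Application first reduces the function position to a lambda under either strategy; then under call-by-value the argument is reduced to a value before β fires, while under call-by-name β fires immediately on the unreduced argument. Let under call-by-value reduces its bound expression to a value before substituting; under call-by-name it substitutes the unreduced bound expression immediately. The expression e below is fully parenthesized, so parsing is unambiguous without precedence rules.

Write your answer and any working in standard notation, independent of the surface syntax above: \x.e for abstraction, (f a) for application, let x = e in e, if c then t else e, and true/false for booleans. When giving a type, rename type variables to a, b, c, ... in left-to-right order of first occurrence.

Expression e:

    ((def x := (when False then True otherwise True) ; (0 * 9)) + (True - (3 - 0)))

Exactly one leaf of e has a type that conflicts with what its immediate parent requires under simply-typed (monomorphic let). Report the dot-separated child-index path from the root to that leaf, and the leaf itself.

Working:
  unify Bool ~ Bool
  unify Bool ~ Bool
let x : Bool
  unify Int ~ Int
  unify Int ~ Int
  unify Int ~ Int
  unify Bool ~ Int
  FAIL: mismatch Bool ~ Int

Answer: 1.0 : true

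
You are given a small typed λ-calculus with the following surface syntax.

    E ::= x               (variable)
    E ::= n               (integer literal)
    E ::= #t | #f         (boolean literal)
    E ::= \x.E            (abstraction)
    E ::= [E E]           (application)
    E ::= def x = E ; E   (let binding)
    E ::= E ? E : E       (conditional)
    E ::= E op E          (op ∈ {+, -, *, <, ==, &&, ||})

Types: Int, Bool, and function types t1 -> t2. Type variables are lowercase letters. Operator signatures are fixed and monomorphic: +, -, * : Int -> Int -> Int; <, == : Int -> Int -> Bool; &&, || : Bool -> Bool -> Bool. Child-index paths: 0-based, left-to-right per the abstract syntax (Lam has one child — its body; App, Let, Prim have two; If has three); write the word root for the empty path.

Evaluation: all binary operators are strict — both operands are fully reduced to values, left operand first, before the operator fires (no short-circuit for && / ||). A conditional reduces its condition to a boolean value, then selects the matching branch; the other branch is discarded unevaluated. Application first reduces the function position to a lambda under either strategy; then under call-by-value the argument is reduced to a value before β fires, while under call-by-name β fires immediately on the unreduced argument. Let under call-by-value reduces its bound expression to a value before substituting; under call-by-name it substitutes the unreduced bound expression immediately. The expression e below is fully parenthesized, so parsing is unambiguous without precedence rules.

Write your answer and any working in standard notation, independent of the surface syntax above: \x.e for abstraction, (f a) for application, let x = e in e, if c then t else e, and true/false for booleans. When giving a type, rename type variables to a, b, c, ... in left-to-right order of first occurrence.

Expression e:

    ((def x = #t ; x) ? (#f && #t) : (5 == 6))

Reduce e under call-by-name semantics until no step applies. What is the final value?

Working:
step 0: (if (let x = true in x) then (false && true) else (5 == 6))
step 1: [let@0] (if true then (false && true) else (5 == 6))
step 2: [if@root] (false && true)
step 3: [delta@root] false

Answer: false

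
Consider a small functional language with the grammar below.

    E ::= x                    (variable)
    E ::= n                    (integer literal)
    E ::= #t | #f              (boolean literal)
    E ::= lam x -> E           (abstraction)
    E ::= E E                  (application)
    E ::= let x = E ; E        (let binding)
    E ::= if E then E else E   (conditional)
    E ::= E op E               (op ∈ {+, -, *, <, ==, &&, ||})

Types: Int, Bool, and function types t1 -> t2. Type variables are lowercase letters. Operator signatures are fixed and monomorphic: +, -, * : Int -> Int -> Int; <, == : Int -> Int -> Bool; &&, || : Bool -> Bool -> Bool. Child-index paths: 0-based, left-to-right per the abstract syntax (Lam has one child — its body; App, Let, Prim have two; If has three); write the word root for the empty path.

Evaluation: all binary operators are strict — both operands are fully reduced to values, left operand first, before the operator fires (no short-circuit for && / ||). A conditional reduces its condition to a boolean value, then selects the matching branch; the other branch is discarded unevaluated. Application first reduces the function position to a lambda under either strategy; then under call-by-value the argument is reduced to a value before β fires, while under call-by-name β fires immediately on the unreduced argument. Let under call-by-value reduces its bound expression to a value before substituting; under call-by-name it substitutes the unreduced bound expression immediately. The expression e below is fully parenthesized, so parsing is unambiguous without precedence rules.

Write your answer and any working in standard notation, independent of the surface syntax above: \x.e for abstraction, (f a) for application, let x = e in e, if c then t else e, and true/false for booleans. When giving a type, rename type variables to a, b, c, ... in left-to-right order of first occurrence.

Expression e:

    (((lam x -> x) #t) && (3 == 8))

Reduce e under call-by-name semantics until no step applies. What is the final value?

Answer: false

Working:
step 0: (((\x.x) true) && (3 == 8))
step 1: [beta@0] (true && (3 == 8))
step 2: [delta@1] (true && false)
step 3: [delta@root] false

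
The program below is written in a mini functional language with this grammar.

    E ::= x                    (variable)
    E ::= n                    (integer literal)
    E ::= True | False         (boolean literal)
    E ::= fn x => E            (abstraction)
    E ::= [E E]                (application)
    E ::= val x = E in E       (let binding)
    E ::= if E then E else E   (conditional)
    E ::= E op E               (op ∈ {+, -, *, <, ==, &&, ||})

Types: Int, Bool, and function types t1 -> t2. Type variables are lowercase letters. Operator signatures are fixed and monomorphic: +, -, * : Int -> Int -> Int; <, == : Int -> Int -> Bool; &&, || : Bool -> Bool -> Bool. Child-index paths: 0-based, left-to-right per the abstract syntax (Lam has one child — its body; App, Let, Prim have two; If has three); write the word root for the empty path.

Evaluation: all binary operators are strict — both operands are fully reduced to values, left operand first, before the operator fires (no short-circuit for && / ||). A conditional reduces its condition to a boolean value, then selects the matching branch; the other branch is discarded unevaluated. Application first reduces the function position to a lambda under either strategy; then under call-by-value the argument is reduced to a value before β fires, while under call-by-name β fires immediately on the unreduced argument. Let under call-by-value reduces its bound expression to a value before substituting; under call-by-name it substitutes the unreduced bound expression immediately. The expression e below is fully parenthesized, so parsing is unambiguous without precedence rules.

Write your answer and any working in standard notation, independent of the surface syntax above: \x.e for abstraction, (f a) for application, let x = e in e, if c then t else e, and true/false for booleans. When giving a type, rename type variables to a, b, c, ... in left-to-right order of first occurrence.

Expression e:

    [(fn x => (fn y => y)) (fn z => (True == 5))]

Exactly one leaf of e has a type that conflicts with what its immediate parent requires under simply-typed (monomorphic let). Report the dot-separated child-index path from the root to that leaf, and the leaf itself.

Derivation:
y : b
\y._ : b -> b
\x._ : a -> b -> b
  unify Bool ~ Int
  FAIL: mismatch Bool ~ Int

Answer: 1.0.0 : true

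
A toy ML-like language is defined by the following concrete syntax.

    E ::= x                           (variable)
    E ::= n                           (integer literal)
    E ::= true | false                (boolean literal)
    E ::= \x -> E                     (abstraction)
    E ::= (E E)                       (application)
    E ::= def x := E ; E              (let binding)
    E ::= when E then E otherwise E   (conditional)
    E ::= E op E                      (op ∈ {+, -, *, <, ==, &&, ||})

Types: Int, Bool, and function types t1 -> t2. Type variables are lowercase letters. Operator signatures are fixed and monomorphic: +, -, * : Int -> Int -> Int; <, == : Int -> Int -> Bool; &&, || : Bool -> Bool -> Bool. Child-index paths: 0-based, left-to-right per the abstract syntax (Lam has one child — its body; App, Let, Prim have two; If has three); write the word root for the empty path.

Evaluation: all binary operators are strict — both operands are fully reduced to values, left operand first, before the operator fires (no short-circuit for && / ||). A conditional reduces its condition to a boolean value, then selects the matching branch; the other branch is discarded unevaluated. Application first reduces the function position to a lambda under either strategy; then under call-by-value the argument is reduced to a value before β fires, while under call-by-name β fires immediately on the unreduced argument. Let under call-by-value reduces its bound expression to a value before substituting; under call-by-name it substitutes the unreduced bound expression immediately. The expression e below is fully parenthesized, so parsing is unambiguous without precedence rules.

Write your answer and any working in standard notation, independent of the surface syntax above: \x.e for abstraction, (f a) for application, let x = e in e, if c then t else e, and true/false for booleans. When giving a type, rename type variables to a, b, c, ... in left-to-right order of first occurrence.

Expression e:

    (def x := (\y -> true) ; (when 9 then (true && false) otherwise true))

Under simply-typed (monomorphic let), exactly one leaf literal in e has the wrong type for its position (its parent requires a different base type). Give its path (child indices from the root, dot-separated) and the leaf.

Working:
\y._ : a -> Bool
let x : a -> Bool
  unify Int ~ Bool
  FAIL: mismatch Int ~ Bool

Answer: 1.0 : 9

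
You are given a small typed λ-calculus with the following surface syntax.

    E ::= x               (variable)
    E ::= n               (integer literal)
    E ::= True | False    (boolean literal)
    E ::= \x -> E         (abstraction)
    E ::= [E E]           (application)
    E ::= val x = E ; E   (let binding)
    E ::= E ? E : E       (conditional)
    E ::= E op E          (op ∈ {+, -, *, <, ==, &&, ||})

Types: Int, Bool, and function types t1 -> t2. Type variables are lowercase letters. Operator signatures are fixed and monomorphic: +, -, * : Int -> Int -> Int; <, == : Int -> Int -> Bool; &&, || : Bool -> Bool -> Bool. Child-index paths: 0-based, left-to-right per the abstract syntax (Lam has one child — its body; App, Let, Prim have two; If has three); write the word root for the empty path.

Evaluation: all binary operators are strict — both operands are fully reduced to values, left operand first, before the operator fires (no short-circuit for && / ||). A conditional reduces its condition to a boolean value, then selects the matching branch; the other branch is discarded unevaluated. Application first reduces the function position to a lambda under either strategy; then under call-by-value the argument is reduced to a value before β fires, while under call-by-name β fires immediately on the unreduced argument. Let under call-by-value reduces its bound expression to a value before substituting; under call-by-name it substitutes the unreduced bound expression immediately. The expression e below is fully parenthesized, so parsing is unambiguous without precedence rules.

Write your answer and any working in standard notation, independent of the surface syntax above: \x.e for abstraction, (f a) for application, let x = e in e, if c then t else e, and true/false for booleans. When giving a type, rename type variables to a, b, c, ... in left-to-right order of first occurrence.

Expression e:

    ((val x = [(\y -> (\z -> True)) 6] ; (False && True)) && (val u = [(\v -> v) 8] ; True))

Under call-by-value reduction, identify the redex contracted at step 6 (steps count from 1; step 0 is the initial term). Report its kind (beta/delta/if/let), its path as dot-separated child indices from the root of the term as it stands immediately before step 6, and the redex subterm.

Answer: delta at root : (false && true)

Trace:
step 0: ((let x = ((\y.(\z.true)) 6) in (false && true)) && (let u = ((\v.v) 8) in true))
step 1: [beta@0.0] ((let x = (\z.true) in (false && true)) && (let u = ((\v.v) 8) in true))
step 2: [let@0] ((false && true) && (let u = ((\v.v) 8) in true))
step 3: [delta@0] (false && (let u = ((\v.v) 8) in true))
step 4: [beta@1.0] (false && (let u = 8 in true))
step 5: [let@1] (false && true)
step 6: [delta@root] false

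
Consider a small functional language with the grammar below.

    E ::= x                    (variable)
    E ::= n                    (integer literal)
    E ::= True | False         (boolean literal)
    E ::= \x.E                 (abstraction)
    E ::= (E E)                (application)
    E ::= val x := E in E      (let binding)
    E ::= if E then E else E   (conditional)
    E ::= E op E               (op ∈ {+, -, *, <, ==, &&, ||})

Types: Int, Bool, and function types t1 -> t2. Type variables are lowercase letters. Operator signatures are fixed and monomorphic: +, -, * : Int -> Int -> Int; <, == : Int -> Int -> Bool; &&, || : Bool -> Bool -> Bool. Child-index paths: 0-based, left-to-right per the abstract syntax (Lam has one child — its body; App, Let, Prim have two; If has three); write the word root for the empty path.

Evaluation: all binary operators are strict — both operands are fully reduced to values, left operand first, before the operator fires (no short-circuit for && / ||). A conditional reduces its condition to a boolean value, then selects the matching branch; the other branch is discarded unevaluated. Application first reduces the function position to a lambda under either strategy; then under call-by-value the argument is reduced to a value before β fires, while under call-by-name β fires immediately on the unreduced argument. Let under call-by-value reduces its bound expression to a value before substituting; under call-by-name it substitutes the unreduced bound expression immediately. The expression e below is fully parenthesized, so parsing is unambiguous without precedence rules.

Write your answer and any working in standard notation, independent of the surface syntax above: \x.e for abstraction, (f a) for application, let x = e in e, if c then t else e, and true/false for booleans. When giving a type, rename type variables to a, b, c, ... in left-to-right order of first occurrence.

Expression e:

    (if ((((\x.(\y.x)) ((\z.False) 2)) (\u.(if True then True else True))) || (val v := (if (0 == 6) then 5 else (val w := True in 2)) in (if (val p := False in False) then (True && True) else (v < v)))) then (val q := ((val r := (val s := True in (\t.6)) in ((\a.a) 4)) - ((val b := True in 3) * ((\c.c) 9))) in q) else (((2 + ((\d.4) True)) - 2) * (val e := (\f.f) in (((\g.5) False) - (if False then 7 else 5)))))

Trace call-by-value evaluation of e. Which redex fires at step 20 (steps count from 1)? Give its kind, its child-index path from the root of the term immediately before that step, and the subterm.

Answer: delta at root : (4 * 0)

Working:
step 0: (if ((((\x.(\y.x)) ((\z.false) 2)) (\u.(if true then true else true))) || (let v = (if (0 == 6) then 5 else (let w = true in 2)) in (if (let p = false in false) then (true && true) else (v < v)))) then (let q = ((let r = (let s = true in (\t.6)) in ((\a.a) 4)) - ((let b = true in 3) * ((\c.c) 9))) in q) else (((2 + ((\d.4) true)) - 2) * (let e = (\f.f) in (((\g.5) false) - (if false then 7 else 5)))))
step 1: [beta@0.0.0.1] (if ((((\x.(\y.x)) false) (\u.(if true then true else true))) || (let v = (if (0 == 6) then 5 else (let w = true in 2)) in (if (let p = false in false) then (true && true) else (v < v)))) then (let q = ((let r = (let s = true in (\t.6)) in ((\a.a) 4)) - ((let b = true in 3) * ((\c.c) 9))) in q) else (((2 + ((\d.4) true)) - 2) * (let e = (\f.f) in (((\g.5) false) - (if false then 7 else 5)))))
step 2: [beta@0.0.0] (if (((\y.false) (\u.(if true then true else true))) || (let v = (if (0 == 6) then 5 else (let w = true in 2)) in (if (let p = false in false) then (true && true) else (v < v)))) then (let q = ((let r = (let s = true in (\t.6)) in ((\a.a) 4)) - ((let b = true in 3) * ((\c.c) 9))) in q) else (((2 + ((\d.4) true)) - 2) * (let e = (\f.f) in (((\g.5) false) - (if false then 7 else 5)))))
step 3: [beta@0.0] (if (false || (let v = (if (0 == 6) then 5 else (let w = true in 2)) in (if (let p = false in false) then (true && true) else (v < v)))) then (let q = ((let r = (let s = true in (\t.6)) in ((\a.a) 4)) - ((let b = true in 3) * ((\c.c) 9))) in q) else (((2 + ((\d.4) true)) - 2) * (let e = (\f.f) in (((\g.5) false) - (if false then 7 else 5)))))
step 4: [delta@0.1.0.0] (if (false || (let v = (if false then 5 else (let w = true in 2)) in (if (let p = false in false) then (true && true) else (v < v)))) then (let q = ((let r = (let s = true in (\t.6)) in ((\a.a) 4)) - ((let b = true in 3) * ((\c.c) 9))) in q) else (((2 + ((\d.4) true)) - 2) * (let e = (\f.f) in (((\g.5) false) - (if false then 7 else 5)))))
step 5: [if@0.1.0] (if (false || (let v = (let w = true in 2) in (if (let p = false in false) then (true && true) else (v < v)))) then (let q = ((let r = (let s = true in (\t.6)) in ((\a.a) 4)) - ((let b = true in 3) * ((\c.c) 9))) in q) else (((2 + ((\d.4) true)) - 2) * (let e = (\f.f) in (((\g.5) false) - (if false then 7 else 5)))))
step 6: [let@0.1.0] (if (false || (let v = 2 in (if (let p = false in false) then (true && true) else (v < v)))) then (let q = ((let r = (let s = true in (\t.6)) in ((\a.a) 4)) - ((let b = true in 3) * ((\c.c) 9))) in q) else (((2 + ((\d.4) true)) - 2) * (let e = (\f.f) in (((\g.5) false) - (if false then 7 else 5)))))
step 7: [let@0.1] (if (false || (if (let p = false in false) then (true && true) else (2 < 2))) then (let q = ((let r = (let s = true in (\t.6)) in ((\a.a) 4)) - ((let b = true in 3) * ((\c.c) 9))) in q) else (((2 + ((\d.4) true)) - 2) * (let e = (\f.f) in (((\g.5) false) - (if false then 7 else 5)))))
step 8: [let@0.1.0] (if (false || (if false then (true && true) else (2 < 2))) then (let q = ((let r = (let s = true in (\t.6)) in ((\a.a) 4)) - ((let b = true in 3) * ((\c.c) 9))) in q) else (((2 + ((\d.4) true)) - 2) * (let e = (\f.f) in (((\g.5) false) - (if false then 7 else 5)))))
step 9: [if@0.1] (if (false || (2 < 2)) then (let q = ((let r = (let s = true in (\t.6)) in ((\a.a) 4)) - ((let b = true in 3) * ((\c.c) 9))) in q) else (((2 + ((\d.4) true)) - 2) * (let e = (\f.f) in (((\g.5) false) - (if false then 7 else 5)))))
step 10: [delta@0.1] (if (false || false) then (let q = ((let r = (let s = true in (\t.6)) in ((\a.a) 4)) - ((let b = true in 3) * ((\c.c) 9))) in q) else (((2 + ((\d.4) true)) - 2) * (let e = (\f.f) in (((\g.5) false) - (if false then 7 else 5)))))
step 11: [delta@0] (if false then (let q = ((let r = (let s = true in (\t.6)) in ((\a.a) 4)) - ((let b = true in 3) * ((\c.c) 9))) in q) else (((2 + ((\d.4) true)) - 2) * (let e = (\f.f) in (((\g.5) false) - (if false then 7 else 5)))))
step 12: [if@root] (((2 + ((\d.4) true)) - 2) * (let e = (\f.f) in (((\g.5) false) - (if false then 7 else 5))))
step 13: [beta@0.0.1] (((2 + 4) - 2) * (let e = (\f.f) in (((\g.5) false) - (if false then 7 else 5))))
step 14: [delta@0.0] ((6 - 2) * (let e = (\f.f) in (((\g.5) false) - (if false then 7 else 5))))
step 15: [delta@0] (4 * (let e = (\f.f) in (((\g.5) false) - (if false then 7 else 5))))
step 16: [let@1] (4 * (((\g.5) false) - (if false then 7 else 5)))
step 17: [beta@1.0] (4 * (5 - (if false then 7 else 5)))
step 18: [if@1.1] (4 * (5 - 5))
step 19: [delta@1] (4 * 0)
step 20: [delta@root] 0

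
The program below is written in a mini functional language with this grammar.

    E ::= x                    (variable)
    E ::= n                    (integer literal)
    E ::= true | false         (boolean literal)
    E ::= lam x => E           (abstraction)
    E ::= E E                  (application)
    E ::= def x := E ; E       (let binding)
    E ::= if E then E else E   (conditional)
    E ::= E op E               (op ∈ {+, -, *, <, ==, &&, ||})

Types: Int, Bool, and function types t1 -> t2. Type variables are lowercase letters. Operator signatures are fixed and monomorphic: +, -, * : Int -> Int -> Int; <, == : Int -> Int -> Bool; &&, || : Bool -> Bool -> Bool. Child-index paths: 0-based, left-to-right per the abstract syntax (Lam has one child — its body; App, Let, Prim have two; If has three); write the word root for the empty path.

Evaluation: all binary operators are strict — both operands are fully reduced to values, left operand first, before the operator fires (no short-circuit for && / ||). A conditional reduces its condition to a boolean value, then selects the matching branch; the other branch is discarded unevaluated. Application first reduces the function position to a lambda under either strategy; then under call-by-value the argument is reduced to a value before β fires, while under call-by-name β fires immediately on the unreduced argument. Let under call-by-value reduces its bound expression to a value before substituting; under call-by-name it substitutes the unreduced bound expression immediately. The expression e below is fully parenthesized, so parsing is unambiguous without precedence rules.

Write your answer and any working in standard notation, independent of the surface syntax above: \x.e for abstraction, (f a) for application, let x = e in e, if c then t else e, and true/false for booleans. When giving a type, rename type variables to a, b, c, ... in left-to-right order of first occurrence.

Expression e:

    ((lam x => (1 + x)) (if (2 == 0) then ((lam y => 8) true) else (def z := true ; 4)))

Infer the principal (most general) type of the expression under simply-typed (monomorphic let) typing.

Answer: Int

Derivation:
  unify Int ~ Int
x : a
  unify a ~ Int
\x._ : Int -> Int
  unify Int ~ Int
  unify Int ~ Int
  unify Bool ~ Bool
\y._ : b -> Int
  unify b -> Int ~ Bool -> c
  unify b ~ Bool
  unify Int ~ c
_ _ : Int
let z : Bool
  unify Int ~ Int
  unify Int -> Int ~ Int -> d
  unify Int ~ Int
  unify Int ~ d
_ _ : Int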